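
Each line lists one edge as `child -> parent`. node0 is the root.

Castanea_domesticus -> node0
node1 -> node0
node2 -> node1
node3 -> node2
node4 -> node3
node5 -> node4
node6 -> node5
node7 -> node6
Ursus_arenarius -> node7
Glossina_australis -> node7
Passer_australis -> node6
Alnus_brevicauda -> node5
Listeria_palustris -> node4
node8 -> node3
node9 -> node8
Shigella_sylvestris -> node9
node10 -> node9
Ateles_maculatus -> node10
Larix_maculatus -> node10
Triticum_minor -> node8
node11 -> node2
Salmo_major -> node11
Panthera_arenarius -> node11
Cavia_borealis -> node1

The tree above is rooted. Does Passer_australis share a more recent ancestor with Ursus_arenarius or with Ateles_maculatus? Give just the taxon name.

Ursus_arenarius

The MRCA of Passer_australis and Ursus_arenarius subtends ((Ursus_arenarius,Glossina_australis),Passer_australis) (3 taxa).
The MRCA of Passer_australis and Ateles_maculatus subtends (((((Ursus_arenarius,Glossina_australis),Passer_australis),Alnus_brevicauda),Listeria_palustris),((Shigella_sylvestris,(Ateles_maculatus,Larix_maculatus)),Triticum_minor)) (9 taxa).
The first is nested inside the second, so Passer_australis shares a more recent common ancestor with Ursus_arenarius.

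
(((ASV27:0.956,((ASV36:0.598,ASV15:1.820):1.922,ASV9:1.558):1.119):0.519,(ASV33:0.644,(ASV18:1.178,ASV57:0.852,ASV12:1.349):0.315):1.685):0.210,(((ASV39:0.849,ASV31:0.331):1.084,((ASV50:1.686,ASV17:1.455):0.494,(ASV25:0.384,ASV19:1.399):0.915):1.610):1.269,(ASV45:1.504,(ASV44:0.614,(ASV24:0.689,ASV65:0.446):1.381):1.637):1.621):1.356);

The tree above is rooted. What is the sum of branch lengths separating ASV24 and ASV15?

12.274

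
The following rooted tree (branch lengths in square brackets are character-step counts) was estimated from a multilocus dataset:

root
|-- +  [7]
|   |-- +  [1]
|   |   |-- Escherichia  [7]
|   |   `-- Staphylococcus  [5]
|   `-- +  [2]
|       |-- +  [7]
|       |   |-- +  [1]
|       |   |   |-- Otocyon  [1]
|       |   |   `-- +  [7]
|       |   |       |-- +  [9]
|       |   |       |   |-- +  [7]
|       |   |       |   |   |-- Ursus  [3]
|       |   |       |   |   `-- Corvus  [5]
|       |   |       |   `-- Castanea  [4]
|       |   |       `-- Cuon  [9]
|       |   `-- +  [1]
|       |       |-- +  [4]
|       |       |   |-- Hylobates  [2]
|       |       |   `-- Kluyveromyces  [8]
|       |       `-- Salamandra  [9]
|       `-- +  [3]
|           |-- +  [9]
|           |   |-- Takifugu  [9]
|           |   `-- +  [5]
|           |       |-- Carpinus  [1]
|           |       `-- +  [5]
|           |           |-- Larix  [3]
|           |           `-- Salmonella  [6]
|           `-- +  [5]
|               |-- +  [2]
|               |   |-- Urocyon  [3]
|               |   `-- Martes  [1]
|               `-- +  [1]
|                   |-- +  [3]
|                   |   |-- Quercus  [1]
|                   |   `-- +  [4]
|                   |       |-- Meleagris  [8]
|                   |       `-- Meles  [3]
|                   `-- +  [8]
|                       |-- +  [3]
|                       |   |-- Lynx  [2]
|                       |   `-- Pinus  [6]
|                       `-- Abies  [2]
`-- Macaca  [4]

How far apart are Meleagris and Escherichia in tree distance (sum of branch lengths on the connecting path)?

34

The path runs Meleagris → … → MRCA → … → Escherichia; the MRCA is the node subtending ((Escherichia,Staphylococcus),(((Otocyon,(((Ursus,Corvus),Castanea),Cuon)),((Hylobates,Kluyveromyces),Salamandra)),((Takifugu,(Carpinus,(Larix,Salmonella))),((Urocyon,Martes),((Quercus,(Meleagris,Meles)),((Lynx,Pinus),Abies)))))).
Branch lengths along that path: 8 + 4 + 3 + 1 + 5 + 3 + 2 + 1 + 7 = 34.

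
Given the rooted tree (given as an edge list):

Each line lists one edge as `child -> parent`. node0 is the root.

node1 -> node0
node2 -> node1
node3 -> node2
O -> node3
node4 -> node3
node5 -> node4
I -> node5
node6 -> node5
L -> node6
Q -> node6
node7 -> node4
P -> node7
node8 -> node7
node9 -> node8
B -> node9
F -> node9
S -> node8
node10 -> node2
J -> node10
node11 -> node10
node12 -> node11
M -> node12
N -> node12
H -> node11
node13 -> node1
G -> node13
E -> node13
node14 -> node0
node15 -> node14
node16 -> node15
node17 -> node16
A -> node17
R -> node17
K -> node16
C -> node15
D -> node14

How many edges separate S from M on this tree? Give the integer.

The MRCA of S and M is the node subtending ((O,((I,(L,Q)),(P,((B,F),S)))),(J,((M,N),H))).
From S up to that node: 5 branches. From M up to the same node: 4 branches. Total: 5 + 4 = 9.

9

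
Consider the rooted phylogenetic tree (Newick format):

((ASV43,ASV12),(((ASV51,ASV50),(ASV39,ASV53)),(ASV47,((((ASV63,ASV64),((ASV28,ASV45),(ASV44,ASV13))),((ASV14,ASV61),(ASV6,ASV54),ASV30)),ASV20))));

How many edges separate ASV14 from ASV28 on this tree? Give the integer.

The MRCA of ASV14 and ASV28 is the node subtending (((ASV63,ASV64),((ASV28,ASV45),(ASV44,ASV13))),((ASV14,ASV61),(ASV6,ASV54),ASV30)).
From ASV14 up to that node: 3 branches. From ASV28 up to the same node: 4 branches. Total: 3 + 4 = 7.

7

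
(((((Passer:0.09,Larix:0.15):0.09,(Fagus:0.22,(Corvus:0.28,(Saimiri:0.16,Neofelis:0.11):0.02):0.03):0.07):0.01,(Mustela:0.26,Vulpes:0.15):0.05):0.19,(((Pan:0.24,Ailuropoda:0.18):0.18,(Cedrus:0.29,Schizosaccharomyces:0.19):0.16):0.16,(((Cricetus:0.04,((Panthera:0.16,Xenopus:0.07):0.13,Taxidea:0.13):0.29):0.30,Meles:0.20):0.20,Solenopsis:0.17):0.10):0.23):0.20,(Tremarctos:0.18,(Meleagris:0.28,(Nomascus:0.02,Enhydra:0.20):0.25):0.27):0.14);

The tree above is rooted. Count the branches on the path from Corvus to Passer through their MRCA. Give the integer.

The MRCA of Corvus and Passer is the node subtending ((Passer,Larix),(Fagus,(Corvus,(Saimiri,Neofelis)))).
From Corvus up to that node: 3 branches. From Passer up to the same node: 2 branches. Total: 3 + 2 = 5.

5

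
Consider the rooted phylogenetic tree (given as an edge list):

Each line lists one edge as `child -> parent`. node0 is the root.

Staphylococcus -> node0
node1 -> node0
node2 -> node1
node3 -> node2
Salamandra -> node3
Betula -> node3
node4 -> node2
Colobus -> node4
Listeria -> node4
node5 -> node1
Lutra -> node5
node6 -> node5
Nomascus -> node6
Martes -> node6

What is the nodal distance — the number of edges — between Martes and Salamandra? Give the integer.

6

The MRCA of Martes and Salamandra is the node subtending (((Salamandra,Betula),(Colobus,Listeria)),(Lutra,(Nomascus,Martes))).
From Martes up to that node: 3 branches. From Salamandra up to the same node: 3 branches. Total: 3 + 3 = 6.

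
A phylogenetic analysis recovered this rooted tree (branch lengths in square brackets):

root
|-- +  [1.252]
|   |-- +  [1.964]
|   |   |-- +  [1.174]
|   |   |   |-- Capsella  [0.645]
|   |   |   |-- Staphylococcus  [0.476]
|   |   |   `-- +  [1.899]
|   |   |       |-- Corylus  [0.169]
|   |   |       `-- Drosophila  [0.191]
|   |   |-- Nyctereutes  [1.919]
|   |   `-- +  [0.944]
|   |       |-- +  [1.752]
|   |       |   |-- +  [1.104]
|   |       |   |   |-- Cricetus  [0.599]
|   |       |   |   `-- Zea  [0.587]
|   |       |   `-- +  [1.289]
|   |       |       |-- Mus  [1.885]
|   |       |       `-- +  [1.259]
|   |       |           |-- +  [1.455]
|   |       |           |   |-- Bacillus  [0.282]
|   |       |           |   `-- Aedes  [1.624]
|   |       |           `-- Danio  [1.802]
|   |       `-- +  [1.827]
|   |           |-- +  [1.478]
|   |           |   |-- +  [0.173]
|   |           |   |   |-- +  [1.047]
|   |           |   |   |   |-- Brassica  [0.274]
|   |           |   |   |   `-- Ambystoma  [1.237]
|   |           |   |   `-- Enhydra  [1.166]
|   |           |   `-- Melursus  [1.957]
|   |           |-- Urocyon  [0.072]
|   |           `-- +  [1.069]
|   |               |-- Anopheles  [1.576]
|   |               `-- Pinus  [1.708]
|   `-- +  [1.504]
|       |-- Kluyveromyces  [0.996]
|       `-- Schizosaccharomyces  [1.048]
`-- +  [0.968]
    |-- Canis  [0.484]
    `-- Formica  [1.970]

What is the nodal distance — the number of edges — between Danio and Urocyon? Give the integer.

6

The MRCA of Danio and Urocyon is the node subtending (((Cricetus,Zea),(Mus,((Bacillus,Aedes),Danio))),((((Brassica,Ambystoma),Enhydra),Melursus),Urocyon,(Anopheles,Pinus))).
From Danio up to that node: 4 branches. From Urocyon up to the same node: 2 branches. Total: 4 + 2 = 6.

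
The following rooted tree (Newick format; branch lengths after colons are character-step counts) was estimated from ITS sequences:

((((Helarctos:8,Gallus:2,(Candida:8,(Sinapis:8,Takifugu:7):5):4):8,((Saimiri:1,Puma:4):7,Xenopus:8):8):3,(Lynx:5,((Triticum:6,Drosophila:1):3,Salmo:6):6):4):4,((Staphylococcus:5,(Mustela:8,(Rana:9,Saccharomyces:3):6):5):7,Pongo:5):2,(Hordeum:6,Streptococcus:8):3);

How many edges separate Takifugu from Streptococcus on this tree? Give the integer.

The MRCA of Takifugu and Streptococcus is the root of the tree.
From Takifugu up to that node: 6 branches. From Streptococcus up to the same node: 2 branches. Total: 6 + 2 = 8.

8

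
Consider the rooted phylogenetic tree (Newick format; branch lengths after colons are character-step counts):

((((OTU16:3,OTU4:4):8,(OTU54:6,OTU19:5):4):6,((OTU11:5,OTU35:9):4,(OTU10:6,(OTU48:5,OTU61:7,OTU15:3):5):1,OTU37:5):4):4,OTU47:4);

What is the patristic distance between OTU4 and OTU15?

The path runs OTU4 → … → MRCA → … → OTU15; the MRCA is the node subtending (((OTU16,OTU4),(OTU54,OTU19)),((OTU11,OTU35),(OTU10,(OTU48,OTU61,OTU15)),OTU37)).
Branch lengths along that path: 4 + 8 + 6 + 4 + 1 + 5 + 3 = 31.

31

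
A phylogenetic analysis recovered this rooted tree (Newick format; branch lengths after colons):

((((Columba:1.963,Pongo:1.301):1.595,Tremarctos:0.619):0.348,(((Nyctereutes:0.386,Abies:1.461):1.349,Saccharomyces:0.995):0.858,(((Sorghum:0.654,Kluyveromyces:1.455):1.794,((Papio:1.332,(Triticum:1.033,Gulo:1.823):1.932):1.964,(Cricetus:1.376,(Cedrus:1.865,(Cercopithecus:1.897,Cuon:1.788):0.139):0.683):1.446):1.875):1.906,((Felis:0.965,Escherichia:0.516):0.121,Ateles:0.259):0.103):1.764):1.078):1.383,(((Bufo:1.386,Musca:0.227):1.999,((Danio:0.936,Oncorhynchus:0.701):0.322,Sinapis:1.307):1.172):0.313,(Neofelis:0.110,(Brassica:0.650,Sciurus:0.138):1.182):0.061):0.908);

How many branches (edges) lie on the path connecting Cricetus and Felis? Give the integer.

The MRCA of Cricetus and Felis is the node subtending (((Sorghum,Kluyveromyces),((Papio,(Triticum,Gulo)),(Cricetus,(Cedrus,(Cercopithecus,Cuon))))),((Felis,Escherichia),Ateles)).
From Cricetus up to that node: 4 branches. From Felis up to the same node: 3 branches. Total: 4 + 3 = 7.

7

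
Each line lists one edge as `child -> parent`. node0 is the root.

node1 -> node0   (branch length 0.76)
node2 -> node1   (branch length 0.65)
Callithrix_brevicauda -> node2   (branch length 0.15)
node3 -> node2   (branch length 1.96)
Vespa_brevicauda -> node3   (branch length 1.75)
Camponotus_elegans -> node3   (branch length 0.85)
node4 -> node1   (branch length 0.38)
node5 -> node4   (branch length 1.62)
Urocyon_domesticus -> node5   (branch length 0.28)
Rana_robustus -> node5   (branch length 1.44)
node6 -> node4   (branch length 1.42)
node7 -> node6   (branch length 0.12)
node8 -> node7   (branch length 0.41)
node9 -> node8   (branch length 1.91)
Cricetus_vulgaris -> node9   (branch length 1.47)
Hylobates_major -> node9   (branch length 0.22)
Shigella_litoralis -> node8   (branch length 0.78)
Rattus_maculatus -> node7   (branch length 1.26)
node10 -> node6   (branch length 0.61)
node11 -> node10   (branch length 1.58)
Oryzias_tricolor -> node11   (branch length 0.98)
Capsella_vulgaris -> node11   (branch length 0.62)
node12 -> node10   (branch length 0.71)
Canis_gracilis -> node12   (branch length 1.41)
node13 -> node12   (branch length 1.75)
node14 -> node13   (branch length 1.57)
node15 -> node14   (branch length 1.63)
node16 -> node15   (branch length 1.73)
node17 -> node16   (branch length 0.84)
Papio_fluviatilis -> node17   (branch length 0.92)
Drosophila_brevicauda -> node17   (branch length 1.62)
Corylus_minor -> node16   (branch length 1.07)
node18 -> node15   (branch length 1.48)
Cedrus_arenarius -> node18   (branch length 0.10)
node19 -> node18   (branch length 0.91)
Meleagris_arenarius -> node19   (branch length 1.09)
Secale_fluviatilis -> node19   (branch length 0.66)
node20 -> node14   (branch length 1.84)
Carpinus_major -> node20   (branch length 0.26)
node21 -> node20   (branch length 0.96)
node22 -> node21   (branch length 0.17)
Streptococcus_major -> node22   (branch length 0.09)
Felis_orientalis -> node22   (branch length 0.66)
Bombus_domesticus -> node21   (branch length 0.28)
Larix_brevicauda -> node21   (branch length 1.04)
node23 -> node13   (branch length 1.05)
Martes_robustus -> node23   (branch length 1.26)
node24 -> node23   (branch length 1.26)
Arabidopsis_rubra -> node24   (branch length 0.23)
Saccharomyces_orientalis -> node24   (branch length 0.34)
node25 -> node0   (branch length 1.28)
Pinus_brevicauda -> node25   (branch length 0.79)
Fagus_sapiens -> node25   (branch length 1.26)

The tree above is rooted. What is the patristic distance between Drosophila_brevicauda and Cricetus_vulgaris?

The path runs Drosophila_brevicauda → … → MRCA → … → Cricetus_vulgaris; the MRCA is the node subtending ((((Cricetus_vulgaris,Hylobates_major),Shigella_litoralis),Rattus_maculatus),((Oryzias_tricolor,Capsella_vulgaris),(Canis_gracilis,(((((Papio_fluviatilis,Drosophila_brevicauda),Corylus_minor),(Cedrus_arenarius,(Meleagris_arenarius,Secale_fluviatilis))),(Carpinus_major,((Streptococcus_major,Felis_orientalis),Bombus_domesticus,Larix_brevicauda))),(Martes_robustus,(Arabidopsis_rubra,Saccharomyces_orientalis)))))).
Branch lengths along that path: 1.62 + 0.84 + 1.73 + 1.63 + 1.57 + 1.75 + 0.71 + 0.61 + 0.12 + 0.41 + 1.91 + 1.47 = 14.37.

14.37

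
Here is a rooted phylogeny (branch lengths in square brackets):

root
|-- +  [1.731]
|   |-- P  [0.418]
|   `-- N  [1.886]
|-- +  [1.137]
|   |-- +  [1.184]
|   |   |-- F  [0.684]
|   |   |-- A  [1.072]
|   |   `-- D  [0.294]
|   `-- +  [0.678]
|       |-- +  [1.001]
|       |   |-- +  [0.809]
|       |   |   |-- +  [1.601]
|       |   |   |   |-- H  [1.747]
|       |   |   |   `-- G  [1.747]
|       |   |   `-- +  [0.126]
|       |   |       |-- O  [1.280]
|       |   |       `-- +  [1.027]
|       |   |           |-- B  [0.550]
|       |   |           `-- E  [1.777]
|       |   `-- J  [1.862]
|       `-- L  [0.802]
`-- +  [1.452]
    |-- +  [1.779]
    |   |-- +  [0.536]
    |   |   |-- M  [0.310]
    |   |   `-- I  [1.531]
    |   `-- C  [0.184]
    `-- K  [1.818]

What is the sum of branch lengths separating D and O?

5.372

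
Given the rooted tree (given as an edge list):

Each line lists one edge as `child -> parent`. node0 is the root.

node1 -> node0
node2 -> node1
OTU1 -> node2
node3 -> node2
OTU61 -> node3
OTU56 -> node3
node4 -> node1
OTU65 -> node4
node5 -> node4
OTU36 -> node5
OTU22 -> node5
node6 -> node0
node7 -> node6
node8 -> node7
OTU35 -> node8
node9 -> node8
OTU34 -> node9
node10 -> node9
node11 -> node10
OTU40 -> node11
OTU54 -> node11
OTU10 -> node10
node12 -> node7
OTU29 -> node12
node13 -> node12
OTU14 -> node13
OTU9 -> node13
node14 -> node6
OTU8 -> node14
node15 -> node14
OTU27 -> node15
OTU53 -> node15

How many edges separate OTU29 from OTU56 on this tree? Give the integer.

8

The MRCA of OTU29 and OTU56 is the root of the tree.
From OTU29 up to that node: 4 branches. From OTU56 up to the same node: 4 branches. Total: 4 + 4 = 8.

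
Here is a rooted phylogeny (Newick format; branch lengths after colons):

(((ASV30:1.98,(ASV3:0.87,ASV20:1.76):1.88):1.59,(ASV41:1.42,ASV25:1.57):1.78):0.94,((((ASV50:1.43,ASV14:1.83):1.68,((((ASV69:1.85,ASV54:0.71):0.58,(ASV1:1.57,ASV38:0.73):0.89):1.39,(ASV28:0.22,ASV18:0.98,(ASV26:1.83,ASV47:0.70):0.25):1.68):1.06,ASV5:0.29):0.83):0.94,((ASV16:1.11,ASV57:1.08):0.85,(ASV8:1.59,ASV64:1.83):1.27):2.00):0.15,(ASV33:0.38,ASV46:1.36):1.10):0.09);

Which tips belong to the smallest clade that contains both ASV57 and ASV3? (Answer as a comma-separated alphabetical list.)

Tracing ASV57: it sits inside (ASV16,ASV57).
Tracing ASV3: it sits inside (ASV3,ASV20).
The smallest clade enclosing both is the whole tree (their MRCA is the root), so the answer is all 22 tips in alphabetical order.

ASV1, ASV14, ASV16, ASV18, ASV20, ASV25, ASV26, ASV28, ASV3, ASV30, ASV33, ASV38, ASV41, ASV46, ASV47, ASV5, ASV50, ASV54, ASV57, ASV64, ASV69, ASV8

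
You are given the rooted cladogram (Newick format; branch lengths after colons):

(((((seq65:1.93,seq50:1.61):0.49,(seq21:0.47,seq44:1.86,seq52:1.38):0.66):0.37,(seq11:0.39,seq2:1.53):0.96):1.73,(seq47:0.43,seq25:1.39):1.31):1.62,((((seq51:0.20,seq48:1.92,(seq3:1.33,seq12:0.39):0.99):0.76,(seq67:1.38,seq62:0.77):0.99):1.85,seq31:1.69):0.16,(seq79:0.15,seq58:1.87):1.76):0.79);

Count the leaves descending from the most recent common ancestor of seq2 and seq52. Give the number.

The MRCA of seq2 and seq52 is the node subtending (((seq65,seq50),(seq21,seq44,seq52)),(seq11,seq2)).
That clade contains 7 terminal taxa: seq11, seq2, seq21, seq44, seq50, seq52, seq65.

7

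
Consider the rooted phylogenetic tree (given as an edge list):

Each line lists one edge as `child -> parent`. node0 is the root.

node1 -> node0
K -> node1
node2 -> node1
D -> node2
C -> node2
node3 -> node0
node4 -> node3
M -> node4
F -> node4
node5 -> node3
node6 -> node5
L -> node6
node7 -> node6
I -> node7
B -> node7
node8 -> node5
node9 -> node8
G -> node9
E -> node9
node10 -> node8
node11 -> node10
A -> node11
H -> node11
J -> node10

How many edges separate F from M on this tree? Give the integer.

The MRCA of F and M is the node subtending (M,F).
From F up to that node: 1 branch. From M up to the same node: 1 branch. Total: 1 + 1 = 2.

2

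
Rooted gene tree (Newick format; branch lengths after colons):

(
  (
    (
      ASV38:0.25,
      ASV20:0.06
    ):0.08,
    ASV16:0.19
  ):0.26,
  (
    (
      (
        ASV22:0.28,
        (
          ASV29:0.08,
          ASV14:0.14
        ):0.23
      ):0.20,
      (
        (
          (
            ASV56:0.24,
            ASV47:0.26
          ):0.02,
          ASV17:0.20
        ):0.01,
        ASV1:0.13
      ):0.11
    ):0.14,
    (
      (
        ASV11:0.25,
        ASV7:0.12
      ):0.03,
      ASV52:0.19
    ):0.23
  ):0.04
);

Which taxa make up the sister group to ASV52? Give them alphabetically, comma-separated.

ASV52 attaches to the tree at the node subtending ((ASV11,ASV7),ASV52).
The other lineage descending from that same node — the sister group — is (ASV11,ASV7); its 2 tips in alphabetical order are the answer.

ASV11, ASV7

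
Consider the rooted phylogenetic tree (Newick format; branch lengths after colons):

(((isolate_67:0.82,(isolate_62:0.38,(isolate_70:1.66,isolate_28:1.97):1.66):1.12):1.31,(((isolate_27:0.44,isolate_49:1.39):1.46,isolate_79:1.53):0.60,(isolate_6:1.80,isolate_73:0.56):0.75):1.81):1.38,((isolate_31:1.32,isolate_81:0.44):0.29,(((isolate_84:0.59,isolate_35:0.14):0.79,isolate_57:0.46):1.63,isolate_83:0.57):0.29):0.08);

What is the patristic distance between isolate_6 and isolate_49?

The path runs isolate_6 → … → MRCA → … → isolate_49; the MRCA is the node subtending (((isolate_27,isolate_49),isolate_79),(isolate_6,isolate_73)).
Branch lengths along that path: 1.80 + 0.75 + 0.60 + 1.46 + 1.39 = 6.00.

6.00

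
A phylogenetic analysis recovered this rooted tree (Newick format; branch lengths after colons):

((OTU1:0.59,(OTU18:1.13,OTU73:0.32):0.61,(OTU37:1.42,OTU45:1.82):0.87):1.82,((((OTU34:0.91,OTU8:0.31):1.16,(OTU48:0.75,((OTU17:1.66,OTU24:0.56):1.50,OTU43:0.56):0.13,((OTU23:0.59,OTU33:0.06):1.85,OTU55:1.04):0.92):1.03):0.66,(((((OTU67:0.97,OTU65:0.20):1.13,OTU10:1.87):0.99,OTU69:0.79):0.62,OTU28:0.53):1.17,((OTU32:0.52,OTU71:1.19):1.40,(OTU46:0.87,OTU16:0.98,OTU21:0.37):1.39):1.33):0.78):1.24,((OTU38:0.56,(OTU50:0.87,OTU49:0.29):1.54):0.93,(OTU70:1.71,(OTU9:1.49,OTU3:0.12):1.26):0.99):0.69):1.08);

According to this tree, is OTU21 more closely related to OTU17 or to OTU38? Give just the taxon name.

OTU17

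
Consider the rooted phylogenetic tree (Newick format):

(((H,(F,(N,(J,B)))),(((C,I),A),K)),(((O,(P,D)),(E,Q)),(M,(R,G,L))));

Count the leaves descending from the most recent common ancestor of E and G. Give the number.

9

The MRCA of E and G is the node subtending (((O,(P,D)),(E,Q)),(M,(R,G,L))).
That clade contains 9 terminal taxa: D, E, G, L, M, O, P, Q, R.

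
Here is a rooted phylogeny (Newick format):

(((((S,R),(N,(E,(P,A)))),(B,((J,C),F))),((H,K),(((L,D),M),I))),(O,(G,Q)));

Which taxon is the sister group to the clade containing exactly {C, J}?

The clade containing exactly {C, J} attaches to the tree at the node subtending ((J,C),F).
The other lineage descending from that same node — the sister group — is the single tip F.

F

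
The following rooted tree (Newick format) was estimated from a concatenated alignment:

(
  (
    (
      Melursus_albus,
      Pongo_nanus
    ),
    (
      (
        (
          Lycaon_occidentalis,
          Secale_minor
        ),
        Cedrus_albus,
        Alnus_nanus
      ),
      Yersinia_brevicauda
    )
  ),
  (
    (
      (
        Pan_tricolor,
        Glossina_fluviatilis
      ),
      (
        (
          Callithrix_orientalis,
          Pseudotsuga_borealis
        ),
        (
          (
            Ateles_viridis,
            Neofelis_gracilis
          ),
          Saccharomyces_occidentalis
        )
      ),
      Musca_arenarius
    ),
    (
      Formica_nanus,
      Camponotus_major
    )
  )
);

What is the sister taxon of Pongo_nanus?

Pongo_nanus attaches to the tree at the node subtending (Melursus_albus,Pongo_nanus).
The other lineage descending from that same node — the sister group — is the single tip Melursus_albus.

Melursus_albus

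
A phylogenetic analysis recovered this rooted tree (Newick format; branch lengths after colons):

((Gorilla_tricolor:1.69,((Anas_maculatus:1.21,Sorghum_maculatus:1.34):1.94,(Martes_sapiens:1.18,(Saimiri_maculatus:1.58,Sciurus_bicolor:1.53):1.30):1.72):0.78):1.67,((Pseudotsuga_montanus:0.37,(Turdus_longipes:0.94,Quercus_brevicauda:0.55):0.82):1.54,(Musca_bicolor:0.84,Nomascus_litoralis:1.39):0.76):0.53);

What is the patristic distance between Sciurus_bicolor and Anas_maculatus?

The path runs Sciurus_bicolor → … → MRCA → … → Anas_maculatus; the MRCA is the node subtending ((Anas_maculatus,Sorghum_maculatus),(Martes_sapiens,(Saimiri_maculatus,Sciurus_bicolor))).
Branch lengths along that path: 1.53 + 1.30 + 1.72 + 1.94 + 1.21 = 7.70.

7.70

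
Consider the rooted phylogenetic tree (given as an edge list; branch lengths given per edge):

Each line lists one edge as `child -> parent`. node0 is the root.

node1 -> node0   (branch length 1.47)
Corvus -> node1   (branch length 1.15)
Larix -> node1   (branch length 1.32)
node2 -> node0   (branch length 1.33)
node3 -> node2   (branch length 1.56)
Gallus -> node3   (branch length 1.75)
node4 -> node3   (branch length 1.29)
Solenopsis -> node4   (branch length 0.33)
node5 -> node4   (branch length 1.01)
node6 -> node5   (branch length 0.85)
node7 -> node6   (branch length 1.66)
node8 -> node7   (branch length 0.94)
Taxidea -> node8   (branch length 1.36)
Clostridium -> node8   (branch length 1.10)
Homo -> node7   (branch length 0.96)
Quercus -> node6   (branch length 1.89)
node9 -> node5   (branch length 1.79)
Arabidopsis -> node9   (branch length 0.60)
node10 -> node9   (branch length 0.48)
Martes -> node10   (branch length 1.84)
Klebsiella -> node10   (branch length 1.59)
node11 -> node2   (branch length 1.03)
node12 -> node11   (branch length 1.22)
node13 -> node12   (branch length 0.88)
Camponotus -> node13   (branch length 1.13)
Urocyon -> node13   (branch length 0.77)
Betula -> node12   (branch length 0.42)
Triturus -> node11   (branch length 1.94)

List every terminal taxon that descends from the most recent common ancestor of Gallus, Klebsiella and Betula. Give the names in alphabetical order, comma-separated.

Tracing Gallus: it sits inside (Gallus,(Solenopsis,((((Taxidea,Clostridium),Homo),Quercus),(Arabidopsis,(Martes,Klebsiella))))).
Tracing Klebsiella: it sits inside (Martes,Klebsiella).
Tracing Betula: it sits inside ((Camponotus,Urocyon),Betula).
The smallest clade enclosing all 3 is ((Gallus,(Solenopsis,((((Taxidea,Clostridium),Homo),Quercus),(Arabidopsis,(Martes,Klebsiella))))),(((Camponotus,Urocyon),Betula),Triturus)); the answer is its 13 terminal taxa in alphabetical order.

Arabidopsis, Betula, Camponotus, Clostridium, Gallus, Homo, Klebsiella, Martes, Quercus, Solenopsis, Taxidea, Triturus, Urocyon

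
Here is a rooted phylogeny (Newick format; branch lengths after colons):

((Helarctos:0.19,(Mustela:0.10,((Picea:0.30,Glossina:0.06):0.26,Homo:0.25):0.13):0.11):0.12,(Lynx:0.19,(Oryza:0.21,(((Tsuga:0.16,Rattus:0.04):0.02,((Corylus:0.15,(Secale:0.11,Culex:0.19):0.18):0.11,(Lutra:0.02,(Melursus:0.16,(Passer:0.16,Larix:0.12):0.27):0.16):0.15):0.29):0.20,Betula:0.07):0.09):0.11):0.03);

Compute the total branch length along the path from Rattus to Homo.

The path runs Rattus → … → MRCA → … → Homo; the MRCA is the root of the tree.
Branch lengths along that path: 0.04 + 0.02 + 0.20 + 0.09 + 0.11 + 0.03 + 0.12 + 0.11 + 0.13 + 0.25 = 1.10.

1.10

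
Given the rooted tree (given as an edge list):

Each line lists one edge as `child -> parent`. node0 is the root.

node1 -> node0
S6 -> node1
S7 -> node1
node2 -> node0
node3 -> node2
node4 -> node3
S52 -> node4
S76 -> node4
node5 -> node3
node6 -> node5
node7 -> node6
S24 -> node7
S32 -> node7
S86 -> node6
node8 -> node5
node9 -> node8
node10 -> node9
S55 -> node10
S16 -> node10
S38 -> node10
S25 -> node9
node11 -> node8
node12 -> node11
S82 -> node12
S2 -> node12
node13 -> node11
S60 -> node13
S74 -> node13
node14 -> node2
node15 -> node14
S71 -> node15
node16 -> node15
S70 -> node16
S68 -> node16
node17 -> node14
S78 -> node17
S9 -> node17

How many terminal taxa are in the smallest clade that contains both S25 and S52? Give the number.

The MRCA of S25 and S52 is the node subtending ((S52,S76),(((S24,S32),S86),(((S55,S16,S38),S25),((S82,S2),(S60,S74))))).
That clade contains 13 terminal taxa: S16, S2, S24, S25, S32, S38, S52, S55, S60, S74, S76, S82, S86.

13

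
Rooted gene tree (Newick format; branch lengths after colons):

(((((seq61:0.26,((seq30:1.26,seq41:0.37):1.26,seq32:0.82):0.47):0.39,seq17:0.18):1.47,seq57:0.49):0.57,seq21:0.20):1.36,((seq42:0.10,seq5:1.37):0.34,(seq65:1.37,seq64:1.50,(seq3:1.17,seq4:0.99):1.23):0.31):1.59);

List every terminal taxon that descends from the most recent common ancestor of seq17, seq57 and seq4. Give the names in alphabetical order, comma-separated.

seq17, seq21, seq3, seq30, seq32, seq4, seq41, seq42, seq5, seq57, seq61, seq64, seq65

Tracing seq17: it sits inside ((seq61,((seq30,seq41),seq32)),seq17).
Tracing seq57: it sits inside (((seq61,((seq30,seq41),seq32)),seq17),seq57).
Tracing seq4: it sits inside (seq3,seq4).
The smallest clade enclosing all 3 is the whole tree (their MRCA is the root), so the answer is all 13 tips in alphabetical order.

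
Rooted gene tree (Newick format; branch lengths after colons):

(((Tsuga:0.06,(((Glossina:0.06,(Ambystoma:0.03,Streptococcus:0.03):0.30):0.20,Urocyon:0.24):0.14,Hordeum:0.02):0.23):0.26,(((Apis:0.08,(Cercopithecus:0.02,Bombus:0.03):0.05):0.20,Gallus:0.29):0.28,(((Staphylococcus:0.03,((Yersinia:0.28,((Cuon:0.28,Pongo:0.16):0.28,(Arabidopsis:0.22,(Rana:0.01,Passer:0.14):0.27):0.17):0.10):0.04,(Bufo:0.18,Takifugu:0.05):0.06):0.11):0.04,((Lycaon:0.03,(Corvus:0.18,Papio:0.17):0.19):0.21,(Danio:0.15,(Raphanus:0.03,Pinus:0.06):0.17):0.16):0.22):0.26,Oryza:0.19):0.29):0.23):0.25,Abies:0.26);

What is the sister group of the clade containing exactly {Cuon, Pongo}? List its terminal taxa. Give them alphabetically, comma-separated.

Arabidopsis, Passer, Rana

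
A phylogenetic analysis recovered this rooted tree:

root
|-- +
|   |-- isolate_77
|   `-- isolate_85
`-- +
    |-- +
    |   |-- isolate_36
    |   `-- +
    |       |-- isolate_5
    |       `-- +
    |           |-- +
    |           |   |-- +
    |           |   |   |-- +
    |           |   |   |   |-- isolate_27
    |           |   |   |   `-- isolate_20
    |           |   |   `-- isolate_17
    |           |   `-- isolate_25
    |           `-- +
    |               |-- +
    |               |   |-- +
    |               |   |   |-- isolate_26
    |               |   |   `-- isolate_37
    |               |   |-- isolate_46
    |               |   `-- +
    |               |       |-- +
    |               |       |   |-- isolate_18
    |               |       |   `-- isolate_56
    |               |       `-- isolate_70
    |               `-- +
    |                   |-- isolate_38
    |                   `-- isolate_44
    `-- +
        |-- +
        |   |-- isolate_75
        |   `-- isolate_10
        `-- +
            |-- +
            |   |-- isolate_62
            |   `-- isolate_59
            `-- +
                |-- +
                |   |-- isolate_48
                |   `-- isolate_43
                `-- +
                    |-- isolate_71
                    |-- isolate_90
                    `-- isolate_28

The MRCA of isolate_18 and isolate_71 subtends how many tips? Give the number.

The MRCA of isolate_18 and isolate_71 is the node subtending ((isolate_36,(isolate_5,((((isolate_27,isolate_20),isolate_17),isolate_25),(((isolate_26,isolate_37),isolate_46,((isolate_18,isolate_56),isolate_70)),(isolate_38,isolate_44))))),((isolate_75,isolate_10),((isolate_62,isolate_59),((isolate_48,isolate_43),(isolate_71,isolate_90,isolate_28))))).
That clade contains 23 terminal taxa: isolate_10, isolate_17, isolate_18, isolate_20, isolate_25, isolate_26, isolate_27, isolate_28, isolate_36, isolate_37, isolate_38, isolate_43, isolate_44, isolate_46, isolate_48, isolate_5, isolate_56, isolate_59, isolate_62, isolate_70, isolate_71, isolate_75, isolate_90.

23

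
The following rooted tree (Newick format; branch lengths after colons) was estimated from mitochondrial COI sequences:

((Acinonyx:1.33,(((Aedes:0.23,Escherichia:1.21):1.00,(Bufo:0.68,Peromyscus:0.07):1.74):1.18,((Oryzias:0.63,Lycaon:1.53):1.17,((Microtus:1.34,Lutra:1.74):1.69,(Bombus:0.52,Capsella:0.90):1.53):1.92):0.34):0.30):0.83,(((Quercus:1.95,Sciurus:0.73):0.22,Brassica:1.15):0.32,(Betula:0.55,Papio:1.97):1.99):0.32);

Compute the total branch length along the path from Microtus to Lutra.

3.08

The path runs Microtus → … → MRCA → … → Lutra; the MRCA is the node subtending (Microtus,Lutra).
Branch lengths along that path: 1.34 + 1.74 = 3.08.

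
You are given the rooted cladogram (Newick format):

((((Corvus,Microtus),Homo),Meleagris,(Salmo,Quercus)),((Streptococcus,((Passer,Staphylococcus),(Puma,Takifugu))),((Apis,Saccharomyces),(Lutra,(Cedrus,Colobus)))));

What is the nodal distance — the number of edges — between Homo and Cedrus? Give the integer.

8

The MRCA of Homo and Cedrus is the root of the tree.
From Homo up to that node: 3 branches. From Cedrus up to the same node: 5 branches. Total: 3 + 5 = 8.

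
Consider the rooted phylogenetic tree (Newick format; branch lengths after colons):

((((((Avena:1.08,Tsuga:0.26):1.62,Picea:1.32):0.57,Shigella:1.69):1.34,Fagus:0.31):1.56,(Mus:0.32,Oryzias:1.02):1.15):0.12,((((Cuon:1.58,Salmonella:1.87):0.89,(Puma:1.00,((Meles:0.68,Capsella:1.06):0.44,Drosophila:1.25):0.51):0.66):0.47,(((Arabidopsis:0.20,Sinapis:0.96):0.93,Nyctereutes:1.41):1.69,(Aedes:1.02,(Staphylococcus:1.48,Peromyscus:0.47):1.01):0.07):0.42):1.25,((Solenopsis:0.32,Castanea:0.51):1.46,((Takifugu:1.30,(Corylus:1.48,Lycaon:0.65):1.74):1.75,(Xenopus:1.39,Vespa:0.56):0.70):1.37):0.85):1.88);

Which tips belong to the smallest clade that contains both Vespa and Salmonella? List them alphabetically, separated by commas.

Aedes, Arabidopsis, Capsella, Castanea, Corylus, Cuon, Drosophila, Lycaon, Meles, Nyctereutes, Peromyscus, Puma, Salmonella, Sinapis, Solenopsis, Staphylococcus, Takifugu, Vespa, Xenopus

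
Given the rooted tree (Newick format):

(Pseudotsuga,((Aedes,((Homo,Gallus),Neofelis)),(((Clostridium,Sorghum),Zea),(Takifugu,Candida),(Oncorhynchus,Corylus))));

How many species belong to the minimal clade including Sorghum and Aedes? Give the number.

11

The MRCA of Sorghum and Aedes is the node subtending ((Aedes,((Homo,Gallus),Neofelis)),(((Clostridium,Sorghum),Zea),(Takifugu,Candida),(Oncorhynchus,Corylus))).
That clade contains 11 terminal taxa: Aedes, Candida, Clostridium, Corylus, Gallus, Homo, Neofelis, Oncorhynchus, Sorghum, Takifugu, Zea.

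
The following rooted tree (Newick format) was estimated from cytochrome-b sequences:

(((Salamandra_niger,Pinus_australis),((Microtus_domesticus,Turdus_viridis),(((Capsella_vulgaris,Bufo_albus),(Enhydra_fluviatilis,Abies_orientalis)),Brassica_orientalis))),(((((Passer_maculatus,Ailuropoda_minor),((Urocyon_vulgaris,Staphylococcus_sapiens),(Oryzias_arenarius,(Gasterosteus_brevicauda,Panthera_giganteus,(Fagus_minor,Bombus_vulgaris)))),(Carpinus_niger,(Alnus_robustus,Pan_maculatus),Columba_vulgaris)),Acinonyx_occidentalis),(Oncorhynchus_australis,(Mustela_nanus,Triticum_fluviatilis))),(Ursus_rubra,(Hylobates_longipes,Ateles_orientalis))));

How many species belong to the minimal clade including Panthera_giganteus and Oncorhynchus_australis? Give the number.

17

The MRCA of Panthera_giganteus and Oncorhynchus_australis is the node subtending ((((Passer_maculatus,Ailuropoda_minor),((Urocyon_vulgaris,Staphylococcus_sapiens),(Oryzias_arenarius,(Gasterosteus_brevicauda,Panthera_giganteus,(Fagus_minor,Bombus_vulgaris)))),(Carpinus_niger,(Alnus_robustus,Pan_maculatus),Columba_vulgaris)),Acinonyx_occidentalis),(Oncorhynchus_australis,(Mustela_nanus,Triticum_fluviatilis))).
That clade contains 17 terminal taxa: Acinonyx_occidentalis, Ailuropoda_minor, Alnus_robustus, Bombus_vulgaris, Carpinus_niger, Columba_vulgaris, Fagus_minor, Gasterosteus_brevicauda, Mustela_nanus, Oncorhynchus_australis, Oryzias_arenarius, Pan_maculatus, Panthera_giganteus, Passer_maculatus, Staphylococcus_sapiens, Triticum_fluviatilis, Urocyon_vulgaris.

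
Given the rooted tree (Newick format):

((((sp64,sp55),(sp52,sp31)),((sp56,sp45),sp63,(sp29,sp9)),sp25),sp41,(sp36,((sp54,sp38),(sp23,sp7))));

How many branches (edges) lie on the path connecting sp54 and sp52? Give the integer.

8

The MRCA of sp54 and sp52 is the root of the tree.
From sp54 up to that node: 4 branches. From sp52 up to the same node: 4 branches. Total: 4 + 4 = 8.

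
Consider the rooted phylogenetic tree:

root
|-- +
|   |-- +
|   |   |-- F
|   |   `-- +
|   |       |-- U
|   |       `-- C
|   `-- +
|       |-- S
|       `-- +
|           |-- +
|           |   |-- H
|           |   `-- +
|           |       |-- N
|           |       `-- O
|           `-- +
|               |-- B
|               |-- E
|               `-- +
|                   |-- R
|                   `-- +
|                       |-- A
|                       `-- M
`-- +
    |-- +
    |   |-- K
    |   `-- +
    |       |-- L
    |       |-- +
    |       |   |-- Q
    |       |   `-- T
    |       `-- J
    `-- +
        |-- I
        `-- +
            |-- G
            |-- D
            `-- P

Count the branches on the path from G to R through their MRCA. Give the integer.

10

The MRCA of G and R is the root of the tree.
From G up to that node: 4 branches. From R up to the same node: 6 branches. Total: 4 + 6 = 10.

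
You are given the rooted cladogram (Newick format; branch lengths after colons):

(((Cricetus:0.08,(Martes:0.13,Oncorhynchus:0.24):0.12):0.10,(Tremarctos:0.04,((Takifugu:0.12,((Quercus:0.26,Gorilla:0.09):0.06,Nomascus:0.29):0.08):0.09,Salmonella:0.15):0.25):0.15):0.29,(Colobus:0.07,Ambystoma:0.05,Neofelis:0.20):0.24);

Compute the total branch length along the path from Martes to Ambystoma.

The path runs Martes → … → MRCA → … → Ambystoma; the MRCA is the root of the tree.
Branch lengths along that path: 0.13 + 0.12 + 0.10 + 0.29 + 0.24 + 0.05 = 0.93.

0.93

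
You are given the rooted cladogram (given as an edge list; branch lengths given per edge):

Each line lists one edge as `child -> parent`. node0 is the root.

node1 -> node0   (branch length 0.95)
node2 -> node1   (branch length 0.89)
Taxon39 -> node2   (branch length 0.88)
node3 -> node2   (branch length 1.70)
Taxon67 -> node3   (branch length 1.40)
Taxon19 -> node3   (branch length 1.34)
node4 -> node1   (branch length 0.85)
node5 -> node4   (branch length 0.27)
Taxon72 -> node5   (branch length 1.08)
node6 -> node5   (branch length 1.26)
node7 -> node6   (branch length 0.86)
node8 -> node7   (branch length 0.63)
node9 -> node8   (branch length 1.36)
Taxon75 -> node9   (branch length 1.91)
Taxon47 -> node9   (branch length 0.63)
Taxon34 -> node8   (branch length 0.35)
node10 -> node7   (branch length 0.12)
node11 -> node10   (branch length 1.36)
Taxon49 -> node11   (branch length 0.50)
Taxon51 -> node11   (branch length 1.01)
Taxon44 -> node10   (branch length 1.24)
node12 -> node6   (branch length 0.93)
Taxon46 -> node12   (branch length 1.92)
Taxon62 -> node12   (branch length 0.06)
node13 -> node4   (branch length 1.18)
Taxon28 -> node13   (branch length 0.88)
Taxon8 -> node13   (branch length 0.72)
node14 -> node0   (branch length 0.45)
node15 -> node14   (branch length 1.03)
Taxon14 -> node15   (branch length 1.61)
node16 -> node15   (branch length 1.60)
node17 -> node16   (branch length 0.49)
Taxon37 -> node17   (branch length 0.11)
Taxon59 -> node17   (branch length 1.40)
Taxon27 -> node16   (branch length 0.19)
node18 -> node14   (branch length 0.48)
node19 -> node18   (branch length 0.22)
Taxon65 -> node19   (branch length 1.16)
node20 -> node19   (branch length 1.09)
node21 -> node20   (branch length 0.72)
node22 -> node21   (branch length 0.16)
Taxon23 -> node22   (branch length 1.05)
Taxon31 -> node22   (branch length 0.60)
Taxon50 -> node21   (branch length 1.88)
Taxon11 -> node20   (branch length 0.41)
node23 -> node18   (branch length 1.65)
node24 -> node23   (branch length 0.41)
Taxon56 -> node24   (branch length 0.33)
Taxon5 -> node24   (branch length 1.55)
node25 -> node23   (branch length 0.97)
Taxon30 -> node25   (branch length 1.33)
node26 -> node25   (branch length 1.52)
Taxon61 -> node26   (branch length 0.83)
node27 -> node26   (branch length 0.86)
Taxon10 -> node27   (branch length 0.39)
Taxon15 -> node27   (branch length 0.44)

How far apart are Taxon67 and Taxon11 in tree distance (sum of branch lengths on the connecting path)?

The path runs Taxon67 → … → MRCA → … → Taxon11; the MRCA is the root of the tree.
Branch lengths along that path: 1.40 + 1.70 + 0.89 + 0.95 + 0.45 + 0.48 + 0.22 + 1.09 + 0.41 = 7.59.

7.59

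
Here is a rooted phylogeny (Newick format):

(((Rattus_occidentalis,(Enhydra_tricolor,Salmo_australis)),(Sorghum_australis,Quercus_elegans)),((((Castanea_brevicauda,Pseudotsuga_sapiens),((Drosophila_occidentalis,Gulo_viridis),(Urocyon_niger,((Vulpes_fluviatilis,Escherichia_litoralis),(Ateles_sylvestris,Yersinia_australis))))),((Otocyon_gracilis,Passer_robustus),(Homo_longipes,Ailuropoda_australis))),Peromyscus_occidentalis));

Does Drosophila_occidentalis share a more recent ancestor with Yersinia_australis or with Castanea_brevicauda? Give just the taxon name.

Yersinia_australis

The MRCA of Drosophila_occidentalis and Yersinia_australis subtends ((Drosophila_occidentalis,Gulo_viridis),(Urocyon_niger,((Vulpes_fluviatilis,Escherichia_litoralis),(Ateles_sylvestris,Yersinia_australis)))) (7 taxa).
The MRCA of Drosophila_occidentalis and Castanea_brevicauda subtends ((Castanea_brevicauda,Pseudotsuga_sapiens),((Drosophila_occidentalis,Gulo_viridis),(Urocyon_niger,((Vulpes_fluviatilis,Escherichia_litoralis),(Ateles_sylvestris,Yersinia_australis))))) (9 taxa).
The first is nested inside the second, so Drosophila_occidentalis shares a more recent common ancestor with Yersinia_australis.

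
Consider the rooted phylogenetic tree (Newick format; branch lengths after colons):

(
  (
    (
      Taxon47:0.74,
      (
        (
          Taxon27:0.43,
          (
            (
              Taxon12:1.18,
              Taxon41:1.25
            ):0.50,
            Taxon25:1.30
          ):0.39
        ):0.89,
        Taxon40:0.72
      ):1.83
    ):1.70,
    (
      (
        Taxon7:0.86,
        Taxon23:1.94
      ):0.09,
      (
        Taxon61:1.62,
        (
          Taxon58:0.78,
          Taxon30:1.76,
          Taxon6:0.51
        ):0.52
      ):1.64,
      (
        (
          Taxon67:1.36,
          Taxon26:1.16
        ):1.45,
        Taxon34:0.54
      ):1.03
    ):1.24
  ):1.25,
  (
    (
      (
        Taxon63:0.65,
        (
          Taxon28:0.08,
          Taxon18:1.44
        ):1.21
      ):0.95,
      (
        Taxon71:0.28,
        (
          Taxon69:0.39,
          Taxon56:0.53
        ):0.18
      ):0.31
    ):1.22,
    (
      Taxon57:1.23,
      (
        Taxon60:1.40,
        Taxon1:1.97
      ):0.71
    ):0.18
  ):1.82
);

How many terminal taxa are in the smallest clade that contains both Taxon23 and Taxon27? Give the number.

The MRCA of Taxon23 and Taxon27 is the node subtending ((Taxon47,((Taxon27,((Taxon12,Taxon41),Taxon25)),Taxon40)),((Taxon7,Taxon23),(Taxon61,(Taxon58,Taxon30,Taxon6)),((Taxon67,Taxon26),Taxon34))).
That clade contains 15 terminal taxa: Taxon12, Taxon23, Taxon25, Taxon26, Taxon27, Taxon30, Taxon34, Taxon40, Taxon41, Taxon47, Taxon58, Taxon6, Taxon61, Taxon67, Taxon7.

15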